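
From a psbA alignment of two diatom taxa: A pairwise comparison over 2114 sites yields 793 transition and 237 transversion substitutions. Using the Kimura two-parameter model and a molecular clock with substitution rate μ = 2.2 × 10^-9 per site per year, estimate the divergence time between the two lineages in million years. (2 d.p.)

P = 793/2114 ≈ 0.375118 and Q = 237/2114 ≈ 0.11211.
Under the Kimura two-parameter model, d = −½ ln(1 − 2P − Q) − ¼ ln(1 − 2Q).
1 − 2P − Q = 0.137654, giving −½ ln(0.137654) = 0.991506.
1 − 2Q = 0.77578, giving −¼ ln(0.77578) = 0.063472.
d = 0.991506 + 0.063472 = 1.054978.
Under a molecular clock d = 2μt, so t = d/(2μ) = 1.054978 / (2 × 2.2 × 10^-9) = 239.77 million years.

239.77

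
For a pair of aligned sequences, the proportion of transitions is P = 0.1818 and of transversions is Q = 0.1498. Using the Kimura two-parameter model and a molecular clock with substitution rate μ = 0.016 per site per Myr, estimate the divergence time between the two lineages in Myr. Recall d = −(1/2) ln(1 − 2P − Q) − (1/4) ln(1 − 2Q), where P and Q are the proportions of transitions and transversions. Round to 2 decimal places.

Under the Kimura two-parameter model, d = −½ ln(1 − 2P − Q) − ¼ ln(1 − 2Q).
1 − 2P − Q = 0.4866, giving −½ ln(0.4866) = 0.360156.
1 − 2Q = 0.7004, giving −¼ ln(0.7004) = 0.089026.
d = 0.360156 + 0.089026 = 0.449182.
Under a molecular clock d = 2μt, so t = d/(2μ) = 0.449182 / (2 × 0.016) = 14.04 Myr.

14.04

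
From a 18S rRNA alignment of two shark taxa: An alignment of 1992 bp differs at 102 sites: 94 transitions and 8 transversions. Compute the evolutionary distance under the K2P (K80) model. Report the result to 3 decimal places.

0.054

P = 94/1992 ≈ 0.047189 and Q = 8/1992 ≈ 0.004016.
Under the Kimura two-parameter model, d = −½ ln(1 − 2P − Q) − ¼ ln(1 − 2Q).
1 − 2P − Q = 0.901606, giving −½ ln(0.901606) = 0.051789.
1 − 2Q = 0.991968, giving −¼ ln(0.991968) = 0.002016.
d = 0.051789 + 0.002016 = 0.053805.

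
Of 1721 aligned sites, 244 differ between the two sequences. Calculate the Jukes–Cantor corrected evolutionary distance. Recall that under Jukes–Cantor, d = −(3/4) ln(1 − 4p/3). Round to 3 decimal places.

0.157

p = 244/1721 ≈ 0.141778.
d = −(3/4) ln(1 − 4p/3) = −0.75 ln(1 − 0.189037) = −0.75 ln(0.810963)
  = −0.75 × (-0.209533) = 0.157150 substitutions/site.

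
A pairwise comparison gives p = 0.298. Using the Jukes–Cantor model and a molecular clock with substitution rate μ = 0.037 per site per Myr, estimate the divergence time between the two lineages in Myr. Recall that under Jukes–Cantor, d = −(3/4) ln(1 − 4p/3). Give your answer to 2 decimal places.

d = −(3/4) ln(1 − 4p/3) = −0.75 ln(1 − 0.397333) = −0.75 ln(0.602667)
  = −0.75 × (-0.506390) = 0.379793 substitutions/site.
Under a molecular clock d = 2μt, so t = d/(2μ) = 0.379793 / (2 × 0.037) = 5.13 Myr.

5.13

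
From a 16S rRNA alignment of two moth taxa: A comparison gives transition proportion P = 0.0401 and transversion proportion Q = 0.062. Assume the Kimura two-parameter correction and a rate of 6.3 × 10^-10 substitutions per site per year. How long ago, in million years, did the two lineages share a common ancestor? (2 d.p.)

87.13

Under the Kimura two-parameter model, d = −½ ln(1 − 2P − Q) − ¼ ln(1 − 2Q).
1 − 2P − Q = 0.8578, giving −½ ln(0.8578) = 0.076692.
1 − 2Q = 0.876, giving −¼ ln(0.876) = 0.033097.
d = 0.076692 + 0.033097 = 0.109789.
Under a molecular clock d = 2μt, so t = d/(2μ) = 0.109789 / (2 × 6.3 × 10^-10) = 87.13 million years.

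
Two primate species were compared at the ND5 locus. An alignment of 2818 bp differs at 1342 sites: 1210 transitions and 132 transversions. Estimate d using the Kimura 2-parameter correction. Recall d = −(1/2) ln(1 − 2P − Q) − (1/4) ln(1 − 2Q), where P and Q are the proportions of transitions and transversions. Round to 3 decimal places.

P = 1210/2818 ≈ 0.429383 and Q = 132/2818 ≈ 0.046842.
Under the Kimura two-parameter model, d = −½ ln(1 − 2P − Q) − ¼ ln(1 − 2Q).
1 − 2P − Q = 0.094392, giving −½ ln(0.094392) = 1.180149.
1 − 2Q = 0.906316, giving −¼ ln(0.906316) = 0.024592.
d = 1.180149 + 0.024592 = 1.204741.

1.205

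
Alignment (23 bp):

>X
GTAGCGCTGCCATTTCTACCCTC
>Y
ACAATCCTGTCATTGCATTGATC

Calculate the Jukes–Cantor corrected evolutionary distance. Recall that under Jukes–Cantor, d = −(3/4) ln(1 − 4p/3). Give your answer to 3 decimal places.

The sequences differ at 12 of 23 sites, so p = 12/23 ≈ 0.521739.
d = −(3/4) ln(1 − 4p/3) = −0.75 ln(1 − 0.695652) = −0.75 ln(0.304348)
  = −0.75 × (-1.189583) = 0.892187 substitutions/site.

0.892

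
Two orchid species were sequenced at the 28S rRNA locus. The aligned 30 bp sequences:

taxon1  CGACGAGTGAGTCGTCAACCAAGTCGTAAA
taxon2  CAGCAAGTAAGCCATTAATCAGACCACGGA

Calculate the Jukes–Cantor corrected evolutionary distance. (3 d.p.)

0.824

The sequences differ at 15 of 30 sites, so p = 15/30 = 0.5.
d = −(3/4) ln(1 − 4p/3) = −0.75 ln(1 − 0.666667) = −0.75 ln(0.333333)
  = −0.75 × (-1.098613) = 0.823960 substitutions/site.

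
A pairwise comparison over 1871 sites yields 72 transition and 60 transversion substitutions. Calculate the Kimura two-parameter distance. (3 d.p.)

P = 72/1871 ≈ 0.038482 and Q = 60/1871 ≈ 0.032068.
Under the Kimura two-parameter model, d = −½ ln(1 − 2P − Q) − ¼ ln(1 − 2Q).
1 − 2P − Q = 0.890968, giving −½ ln(0.890968) = 0.057723.
1 − 2Q = 0.935864, giving −¼ ln(0.935864) = 0.016571.
d = 0.057723 + 0.016571 = 0.074294.

0.074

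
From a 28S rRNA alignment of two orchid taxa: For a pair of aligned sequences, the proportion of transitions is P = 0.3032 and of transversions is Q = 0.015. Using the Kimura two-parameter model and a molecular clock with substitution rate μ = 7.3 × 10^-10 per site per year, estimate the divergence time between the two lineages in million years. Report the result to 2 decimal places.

337.84

Under the Kimura two-parameter model, d = −½ ln(1 − 2P − Q) − ¼ ln(1 − 2Q).
1 − 2P − Q = 0.3786, giving −½ ln(0.3786) = 0.485638.
1 − 2Q = 0.97, giving −¼ ln(0.97) = 0.007615.
d = 0.485638 + 0.007615 = 0.493253.
Under a molecular clock d = 2μt, so t = d/(2μ) = 0.493253 / (2 × 7.3 × 10^-10) = 337.84 million years.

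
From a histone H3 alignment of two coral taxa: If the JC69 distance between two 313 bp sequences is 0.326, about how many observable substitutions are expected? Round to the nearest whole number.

Invert JC69: p = (3/4)(1 − e^(−4d/3)) = 0.75 × (1 − e^(-0.434667)) = 0.75 × (1 − 0.647480) = 0.264390.
Expected differing sites = pL ≈ 0.264390 × 313 = 82.75407 ≈ 83.

83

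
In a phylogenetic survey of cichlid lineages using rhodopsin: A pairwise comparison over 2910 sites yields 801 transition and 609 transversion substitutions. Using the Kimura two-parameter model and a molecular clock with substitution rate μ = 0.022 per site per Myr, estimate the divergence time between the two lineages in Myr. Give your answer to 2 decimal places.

19.29

P = 801/2910 ≈ 0.275258 and Q = 609/2910 ≈ 0.209278.
Under the Kimura two-parameter model, d = −½ ln(1 − 2P − Q) − ¼ ln(1 − 2Q).
1 − 2P − Q = 0.240206, giving −½ ln(0.240206) = 0.713129.
1 − 2Q = 0.581444, giving −¼ ln(0.581444) = 0.135560.
d = 0.713129 + 0.135560 = 0.848689.
Under a molecular clock d = 2μt, so t = d/(2μ) = 0.848689 / (2 × 0.022) = 19.29 Myr.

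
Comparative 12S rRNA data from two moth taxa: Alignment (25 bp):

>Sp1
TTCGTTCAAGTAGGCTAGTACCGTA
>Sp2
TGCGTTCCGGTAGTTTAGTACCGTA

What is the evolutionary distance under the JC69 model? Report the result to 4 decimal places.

The sequences differ at 5 of 25 sites (2, 8, 9, 14, 15), so p = 5/25 = 0.2.
d = −(3/4) ln(1 − 4p/3) = −0.75 ln(1 − 0.266667) = −0.75 ln(0.733333)
  = −0.75 × (-0.310155) = 0.232616 substitutions/site.

0.2326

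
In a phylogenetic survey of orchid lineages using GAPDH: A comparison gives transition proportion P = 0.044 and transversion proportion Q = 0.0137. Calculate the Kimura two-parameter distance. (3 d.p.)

Under the Kimura two-parameter model, d = −½ ln(1 − 2P − Q) − ¼ ln(1 − 2Q).
1 − 2P − Q = 0.8983, giving −½ ln(0.8983) = 0.053626.
1 − 2Q = 0.9726, giving −¼ ln(0.9726) = 0.006946.
d = 0.053626 + 0.006946 = 0.060572.

0.061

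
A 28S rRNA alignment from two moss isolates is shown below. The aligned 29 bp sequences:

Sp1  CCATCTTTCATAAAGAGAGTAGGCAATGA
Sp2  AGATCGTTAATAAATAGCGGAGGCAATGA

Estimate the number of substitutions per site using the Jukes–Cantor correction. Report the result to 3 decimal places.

The sequences differ at 7 of 29 sites (1, 2, 6, 9, 15, 18, 20), so p = 7/29 ≈ 0.241379.
d = −(3/4) ln(1 − 4p/3) = −0.75 ln(1 − 0.321839) = −0.75 ln(0.678161)
  = −0.75 × (-0.388371) = 0.291278 substitutions/site.

0.291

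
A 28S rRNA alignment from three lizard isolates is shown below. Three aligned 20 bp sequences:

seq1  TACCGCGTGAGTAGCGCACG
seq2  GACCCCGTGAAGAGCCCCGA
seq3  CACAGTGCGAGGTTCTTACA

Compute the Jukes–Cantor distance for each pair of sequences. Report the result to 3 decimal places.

d(seq1,seq2) = 0.572, d(seq1,seq3) = 0.824, d(seq2,seq3) = 1.207

seq1–seq2: 8/20 sites differ → p = 0.4, d = −0.75 ln(1 − 0.533333) = 0.571605 ≈ 0.572.
seq1–seq3: 10/20 sites differ → p = 0.5, d = −0.75 ln(1 − 0.666667) = 0.823960 ≈ 0.824.
seq2–seq3: 12/20 sites differ → p = 0.6, d = −0.75 ln(1 − 0.8) = 1.207078 ≈ 1.207.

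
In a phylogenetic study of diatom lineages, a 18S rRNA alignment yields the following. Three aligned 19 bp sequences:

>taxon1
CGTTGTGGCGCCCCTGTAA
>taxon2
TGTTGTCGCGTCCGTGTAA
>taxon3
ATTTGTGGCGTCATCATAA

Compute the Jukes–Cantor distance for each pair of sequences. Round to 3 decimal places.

d(taxon1,taxon2) = 0.247, d(taxon1,taxon3) = 0.507, d(taxon2,taxon3) = 0.507

taxon1–taxon2: 4/19 sites differ → p ≈ 0.210526, d = −0.75 ln(1 − 0.280701) = 0.247109 ≈ 0.247.
taxon1–taxon3: 7/19 sites differ → p ≈ 0.368421, d = −0.75 ln(1 − 0.491228) = 0.506816 ≈ 0.507.
taxon2–taxon3: 7/19 sites differ → p ≈ 0.368421, d = −0.75 ln(1 − 0.491228) = 0.506816 ≈ 0.507.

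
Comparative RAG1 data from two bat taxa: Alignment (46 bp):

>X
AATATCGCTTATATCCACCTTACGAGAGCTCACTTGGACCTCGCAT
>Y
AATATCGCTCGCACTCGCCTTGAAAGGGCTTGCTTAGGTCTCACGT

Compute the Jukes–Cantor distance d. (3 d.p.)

The sequences differ at 17 of 46 sites, so p = 17/46 ≈ 0.369565.
d = −(3/4) ln(1 − 4p/3) = −0.75 ln(1 − 0.492753) = −0.75 ln(0.507247)
  = −0.75 × (-0.678757) = 0.509068 substitutions/site.

0.509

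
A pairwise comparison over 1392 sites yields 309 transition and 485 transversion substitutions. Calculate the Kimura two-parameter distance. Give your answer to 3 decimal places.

1.084

P = 309/1392 ≈ 0.221983 and Q = 485/1392 ≈ 0.34842.
Under the Kimura two-parameter model, d = −½ ln(1 − 2P − Q) − ¼ ln(1 − 2Q).
1 − 2P − Q = 0.207614, giving −½ ln(0.207614) = 0.786037.
1 − 2Q = 0.30316, giving −¼ ln(0.30316) = 0.298374.
d = 0.786037 + 0.298374 = 1.084411.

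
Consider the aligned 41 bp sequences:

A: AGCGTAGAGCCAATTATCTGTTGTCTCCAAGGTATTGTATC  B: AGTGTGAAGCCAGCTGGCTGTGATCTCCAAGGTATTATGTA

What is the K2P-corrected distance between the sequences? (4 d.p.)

Of 41 sites, 9 differences are transitions and 3 are transversions, so P = 9/41 ≈ 0.219512 and Q = 3/41 ≈ 0.073171.
Under the Kimura two-parameter model, d = −½ ln(1 − 2P − Q) − ¼ ln(1 − 2Q).
1 − 2P − Q = 0.487805, giving −½ ln(0.487805) = 0.358920.
1 − 2Q = 0.853658, giving −¼ ln(0.853658) = 0.039556.
d = 0.358920 + 0.039556 = 0.398476.

0.3985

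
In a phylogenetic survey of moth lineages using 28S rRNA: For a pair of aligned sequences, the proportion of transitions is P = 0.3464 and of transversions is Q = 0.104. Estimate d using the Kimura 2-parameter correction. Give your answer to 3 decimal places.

Under the Kimura two-parameter model, d = −½ ln(1 − 2P − Q) − ¼ ln(1 − 2Q).
1 − 2P − Q = 0.2032, giving −½ ln(0.2032) = 0.796782.
1 − 2Q = 0.792, giving −¼ ln(0.792) = 0.058298.
d = 0.796782 + 0.058298 = 0.855080.

0.855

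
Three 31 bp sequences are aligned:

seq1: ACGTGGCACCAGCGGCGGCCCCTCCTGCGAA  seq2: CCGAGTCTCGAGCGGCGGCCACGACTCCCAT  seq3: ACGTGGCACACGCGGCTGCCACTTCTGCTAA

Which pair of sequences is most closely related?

seq1–seq2: 11/31 differ, p = 0.355, d = 0.481.
seq1–seq3: 6/31 differ, p = 0.194, d = 0.224.
seq2–seq3: 12/31 differ, p = 0.387, d = 0.544.
The smallest distance is between seq1 and seq3.

seq1 and seq3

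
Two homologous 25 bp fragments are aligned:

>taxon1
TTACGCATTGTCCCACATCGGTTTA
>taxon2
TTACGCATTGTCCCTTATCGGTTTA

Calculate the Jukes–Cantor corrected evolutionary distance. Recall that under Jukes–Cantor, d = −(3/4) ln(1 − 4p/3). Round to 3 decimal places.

0.085

The sequences differ at 2 of 25 sites (15, 16), so p = 2/25 = 0.08.
d = −(3/4) ln(1 − 4p/3) = −0.75 ln(1 − 0.106667) = −0.75 ln(0.893333)
  = −0.75 × (-0.112796) = 0.084597 substitutions/site.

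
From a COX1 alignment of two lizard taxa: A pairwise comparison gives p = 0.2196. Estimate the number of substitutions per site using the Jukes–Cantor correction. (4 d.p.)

d = −(3/4) ln(1 − 4p/3) = −0.75 ln(1 − 0.2928) = −0.75 ln(0.7072)
  = −0.75 × (-0.346442) = 0.259832 substitutions/site.

0.2598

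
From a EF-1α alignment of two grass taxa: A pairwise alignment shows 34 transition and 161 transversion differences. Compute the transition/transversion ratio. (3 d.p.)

0.211

R = 34/161 = 0.211180… ≈ 0.211 (to 3 d.p.).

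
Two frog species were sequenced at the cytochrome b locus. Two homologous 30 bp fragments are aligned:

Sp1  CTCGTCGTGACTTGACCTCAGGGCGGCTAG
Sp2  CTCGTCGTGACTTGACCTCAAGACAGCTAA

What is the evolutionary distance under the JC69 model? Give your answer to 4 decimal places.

0.1468

The sequences differ at 4 of 30 sites (21, 23, 25, 30), so p = 4/30 ≈ 0.133333.
d = −(3/4) ln(1 − 4p/3) = −0.75 ln(1 − 0.177777) = −0.75 ln(0.822223)
  = −0.75 × (-0.195744) = 0.146808 substitutions/site.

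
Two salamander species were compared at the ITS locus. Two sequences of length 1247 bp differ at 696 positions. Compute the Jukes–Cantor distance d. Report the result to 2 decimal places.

1.02

p = 696/1247 ≈ 0.55814.
d = −(3/4) ln(1 − 4p/3) = −0.75 ln(1 − 0.744187) = −0.75 ln(0.255813)
  = −0.75 × (-1.363309) = 1.022482 substitutions/site.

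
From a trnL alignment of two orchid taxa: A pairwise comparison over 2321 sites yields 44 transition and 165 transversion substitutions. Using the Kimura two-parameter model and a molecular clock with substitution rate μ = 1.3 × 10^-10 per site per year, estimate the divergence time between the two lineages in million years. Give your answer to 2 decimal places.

369.42

P = 44/2321 ≈ 0.018957 and Q = 165/2321 ≈ 0.07109.
Under the Kimura two-parameter model, d = −½ ln(1 − 2P − Q) − ¼ ln(1 − 2Q).
1 − 2P − Q = 0.890996, giving −½ ln(0.890996) = 0.057708.
1 − 2Q = 0.85782, giving −¼ ln(0.85782) = 0.038340.
d = 0.057708 + 0.038340 = 0.096048.
Under a molecular clock d = 2μt, so t = d/(2μ) = 0.096048 / (2 × 1.3 × 10^-10) = 369.42 million years.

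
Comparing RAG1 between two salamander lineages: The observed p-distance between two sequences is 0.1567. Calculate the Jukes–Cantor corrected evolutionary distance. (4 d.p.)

d = −(3/4) ln(1 − 4p/3) = −0.75 ln(1 − 0.208933) = −0.75 ln(0.791067)
  = −0.75 × (-0.234373) = 0.175780 substitutions/site.

0.1758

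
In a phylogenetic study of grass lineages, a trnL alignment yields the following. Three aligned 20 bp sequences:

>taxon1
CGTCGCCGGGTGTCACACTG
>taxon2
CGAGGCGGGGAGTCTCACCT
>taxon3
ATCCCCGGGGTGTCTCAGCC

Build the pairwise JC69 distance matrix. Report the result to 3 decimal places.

taxon1–taxon2: 7/20 sites differ → p = 0.35, d = −0.75 ln(1 − 0.466667) = 0.471457 ≈ 0.471.
taxon1–taxon3: 9/20 sites differ → p = 0.45, d = −0.75 ln(1 − 0.6) = 0.687218 ≈ 0.687.
taxon2–taxon3: 8/20 sites differ → p = 0.4, d = −0.75 ln(1 − 0.533333) = 0.571605 ≈ 0.572.

d(taxon1,taxon2) = 0.471, d(taxon1,taxon3) = 0.687, d(taxon2,taxon3) = 0.572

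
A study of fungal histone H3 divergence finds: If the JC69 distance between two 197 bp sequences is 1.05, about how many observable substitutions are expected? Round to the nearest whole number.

Invert JC69: p = (3/4)(1 − e^(−4d/3)) = 0.75 × (1 − e^(-1.4)) = 0.75 × (1 − 0.246597) = 0.565052.
Expected differing sites = pL ≈ 0.565052 × 197 = 111.315244 ≈ 111.

111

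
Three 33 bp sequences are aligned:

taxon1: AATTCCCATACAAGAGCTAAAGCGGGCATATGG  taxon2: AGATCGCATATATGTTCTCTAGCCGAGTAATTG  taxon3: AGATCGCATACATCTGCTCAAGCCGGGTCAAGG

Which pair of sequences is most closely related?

taxon1–taxon2: 15/33 differ, p = 0.455, d = 0.699.
taxon1–taxon3: 12/33 differ, p = 0.364, d = 0.497.
taxon2–taxon3: 8/33 differ, p = 0.242, d = 0.293.
The smallest distance is between taxon2 and taxon3.

taxon2 and taxon3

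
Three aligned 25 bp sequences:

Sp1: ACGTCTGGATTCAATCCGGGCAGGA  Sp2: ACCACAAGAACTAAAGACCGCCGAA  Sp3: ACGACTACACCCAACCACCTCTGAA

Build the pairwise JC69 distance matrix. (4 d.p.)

d(Sp1,Sp2) = 1.0298, d(Sp1,Sp3) = 0.7662, d(Sp2,Sp3) = 0.4904

Sp1–Sp2: 14/25 sites differ → p = 0.56, d = −0.75 ln(1 − 0.746667) = 1.029788 ≈ 1.0298.
Sp1–Sp3: 12/25 sites differ → p = 0.48, d = −0.75 ln(1 − 0.64) = 0.766238 ≈ 0.7662.
Sp2–Sp3: 9/25 sites differ → p = 0.36, d = −0.75 ln(1 − 0.48) = 0.490445 ≈ 0.4904.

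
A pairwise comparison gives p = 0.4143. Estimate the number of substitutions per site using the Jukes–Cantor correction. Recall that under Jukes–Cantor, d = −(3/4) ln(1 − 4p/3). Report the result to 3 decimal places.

0.603

d = −(3/4) ln(1 − 4p/3) = −0.75 ln(1 − 0.5524) = −0.75 ln(0.4476)
  = −0.75 × (-0.803855) = 0.602891 substitutions/site.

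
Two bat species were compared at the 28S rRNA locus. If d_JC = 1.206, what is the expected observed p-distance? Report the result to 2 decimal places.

p = (3/4)(1 − e^(−4d/3)) = 0.75 × (1 − e^(-1.608)) = 0.75 × (1 − 0.200288) = 0.599784.

0.60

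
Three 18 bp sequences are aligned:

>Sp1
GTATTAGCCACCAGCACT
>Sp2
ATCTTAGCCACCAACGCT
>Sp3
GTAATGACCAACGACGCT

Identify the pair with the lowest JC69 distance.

Sp1–Sp2: 4/18 differ, p = 0.222, d = 0.264.
Sp1–Sp3: 7/18 differ, p = 0.389, d = 0.548.
Sp2–Sp3: 7/18 differ, p = 0.389, d = 0.548.
The smallest distance is between Sp1 and Sp2.

Sp1 and Sp2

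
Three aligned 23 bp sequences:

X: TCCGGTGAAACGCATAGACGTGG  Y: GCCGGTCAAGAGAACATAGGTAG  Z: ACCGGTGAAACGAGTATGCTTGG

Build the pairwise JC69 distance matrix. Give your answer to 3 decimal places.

X–Y: 9/23 sites differ → p ≈ 0.391304, d = −0.75 ln(1 − 0.521739) = 0.553199 ≈ 0.553.
X–Z: 6/23 sites differ → p ≈ 0.26087, d = −0.75 ln(1 − 0.347827) = 0.320584 ≈ 0.321.
Y–Z: 10/23 sites differ → p ≈ 0.434783, d = −0.75 ln(1 − 0.579711) = 0.650110 ≈ 0.650.

d(X,Y) = 0.553, d(X,Z) = 0.321, d(Y,Z) = 0.650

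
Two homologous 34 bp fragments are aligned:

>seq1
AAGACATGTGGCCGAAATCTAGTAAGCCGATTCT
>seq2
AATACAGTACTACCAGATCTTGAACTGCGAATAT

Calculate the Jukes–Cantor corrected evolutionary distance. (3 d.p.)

0.741

The sequences differ at 16 of 34 sites, so p = 16/34 ≈ 0.470588.
d = −(3/4) ln(1 − 4p/3) = −0.75 ln(1 − 0.627451) = −0.75 ln(0.372549)
  = −0.75 × (-0.987387) = 0.740540 substitutions/site.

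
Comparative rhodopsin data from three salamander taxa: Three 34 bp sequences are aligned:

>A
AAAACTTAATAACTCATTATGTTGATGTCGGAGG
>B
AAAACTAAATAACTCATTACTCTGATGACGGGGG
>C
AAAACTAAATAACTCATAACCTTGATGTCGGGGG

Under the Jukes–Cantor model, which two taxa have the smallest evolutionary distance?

B and C

A–B: 6/34 differ, p = 0.176, d = 0.201.
A–C: 5/34 differ, p = 0.147, d = 0.164.
B–C: 4/34 differ, p = 0.118, d = 0.128.
The smallest distance is between B and C.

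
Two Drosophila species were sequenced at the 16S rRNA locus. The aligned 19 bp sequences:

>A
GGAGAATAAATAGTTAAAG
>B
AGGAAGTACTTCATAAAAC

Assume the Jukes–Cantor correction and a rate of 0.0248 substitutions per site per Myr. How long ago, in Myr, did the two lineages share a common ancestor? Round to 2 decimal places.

The sequences differ at 10 of 19 sites (1, 3, 4, 6, 9, 10, 12, 13, 15, 19), so p = 10/19 ≈ 0.526316.
d = −(3/4) ln(1 − 4p/3) = −0.75 ln(1 − 0.701755) = −0.75 ln(0.298245)
  = −0.75 × (-1.209840) = 0.907380 substitutions/site.
Under a molecular clock d = 2μt, so t = d/(2μ) = 0.907380 / (2 × 0.0248) = 18.29 Myr.

18.29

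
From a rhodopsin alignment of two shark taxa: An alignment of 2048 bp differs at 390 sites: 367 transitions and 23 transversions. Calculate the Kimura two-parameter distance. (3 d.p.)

P = 367/2048 ≈ 0.179199 and Q = 23/2048 ≈ 0.01123.
Under the Kimura two-parameter model, d = −½ ln(1 − 2P − Q) − ¼ ln(1 − 2Q).
1 − 2P − Q = 0.630372, giving −½ ln(0.630372) = 0.230723.
1 − 2Q = 0.97754, giving −¼ ln(0.97754) = 0.005679.
d = 0.230723 + 0.005679 = 0.236402.

0.236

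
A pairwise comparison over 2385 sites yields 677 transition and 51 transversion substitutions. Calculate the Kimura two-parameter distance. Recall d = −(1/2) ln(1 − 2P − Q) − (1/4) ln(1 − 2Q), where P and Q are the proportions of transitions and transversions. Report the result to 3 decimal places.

P = 677/2385 ≈ 0.283857 and Q = 51/2385 ≈ 0.021384.
Under the Kimura two-parameter model, d = −½ ln(1 − 2P − Q) − ¼ ln(1 − 2Q).
1 − 2P − Q = 0.410902, giving −½ ln(0.410902) = 0.444700.
1 − 2Q = 0.957232, giving −¼ ln(0.957232) = 0.010927.
d = 0.444700 + 0.010927 = 0.455627.

0.456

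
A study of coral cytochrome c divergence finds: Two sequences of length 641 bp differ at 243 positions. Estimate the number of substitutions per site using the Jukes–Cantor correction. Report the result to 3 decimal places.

p = 243/641 ≈ 0.379095.
d = −(3/4) ln(1 − 4p/3) = −0.75 ln(1 − 0.50546) = −0.75 ln(0.49454)
  = −0.75 × (-0.704127) = 0.528095 substitutions/site.

0.528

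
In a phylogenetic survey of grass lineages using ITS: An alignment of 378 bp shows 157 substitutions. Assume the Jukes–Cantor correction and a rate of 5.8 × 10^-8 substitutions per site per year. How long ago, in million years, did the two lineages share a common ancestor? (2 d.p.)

p = 157/378 ≈ 0.415344.
d = −(3/4) ln(1 − 4p/3) = −0.75 ln(1 − 0.553792) = −0.75 ln(0.446208)
  = −0.75 × (-0.806970) = 0.605228 substitutions/site.
Under a molecular clock d = 2μt, so t = d/(2μ) = 0.605228 / (2 × 5.8 × 10^-8) = 5.22 million years.

5.22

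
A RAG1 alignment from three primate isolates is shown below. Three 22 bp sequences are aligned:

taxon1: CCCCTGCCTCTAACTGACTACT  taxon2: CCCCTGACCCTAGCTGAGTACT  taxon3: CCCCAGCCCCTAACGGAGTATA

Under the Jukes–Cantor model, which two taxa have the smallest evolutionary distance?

taxon1 and taxon2

taxon1–taxon2: 4/22 differ, p = 0.182, d = 0.208.
taxon1–taxon3: 6/22 differ, p = 0.273, d = 0.339.
taxon2–taxon3: 6/22 differ, p = 0.273, d = 0.339.
The smallest distance is between taxon1 and taxon2.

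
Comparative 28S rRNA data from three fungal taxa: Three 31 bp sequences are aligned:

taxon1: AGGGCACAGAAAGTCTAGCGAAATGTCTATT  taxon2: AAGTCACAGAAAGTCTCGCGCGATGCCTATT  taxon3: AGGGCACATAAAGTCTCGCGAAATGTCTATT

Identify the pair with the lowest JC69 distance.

taxon1–taxon2: 6/31 differ, p = 0.194, d = 0.224.
taxon1–taxon3: 2/31 differ, p = 0.065, d = 0.067.
taxon2–taxon3: 6/31 differ, p = 0.194, d = 0.224.
The smallest distance is between taxon1 and taxon3.

taxon1 and taxon3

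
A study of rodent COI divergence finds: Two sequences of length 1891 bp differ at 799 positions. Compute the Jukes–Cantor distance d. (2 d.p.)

0.62

p = 799/1891 ≈ 0.422528.
d = −(3/4) ln(1 − 4p/3) = −0.75 ln(1 − 0.563371) = −0.75 ln(0.436629)
  = −0.75 × (-0.828671) = 0.621503 substitutions/site.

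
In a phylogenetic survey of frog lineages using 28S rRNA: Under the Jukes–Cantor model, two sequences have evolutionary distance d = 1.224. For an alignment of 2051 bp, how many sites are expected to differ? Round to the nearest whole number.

Invert JC69: p = (3/4)(1 − e^(−4d/3)) = 0.75 × (1 − e^(-1.632)) = 0.75 × (1 − 0.195538) = 0.603347.
Expected differing sites = pL ≈ 0.603347 × 2051 = 1237.464697 ≈ 1237.

1237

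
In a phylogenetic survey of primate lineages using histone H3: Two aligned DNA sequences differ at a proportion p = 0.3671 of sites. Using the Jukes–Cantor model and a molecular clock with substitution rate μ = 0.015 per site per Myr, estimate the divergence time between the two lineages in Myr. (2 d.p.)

16.81

d = −(3/4) ln(1 − 4p/3) = −0.75 ln(1 − 0.489467) = −0.75 ln(0.510533)
  = −0.75 × (-0.672300) = 0.504225 substitutions/site.
Under a molecular clock d = 2μt, so t = d/(2μ) = 0.504225 / (2 × 0.015) = 16.81 Myr.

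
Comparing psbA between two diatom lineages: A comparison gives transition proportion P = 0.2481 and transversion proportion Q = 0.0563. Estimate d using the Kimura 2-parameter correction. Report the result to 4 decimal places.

Under the Kimura two-parameter model, d = −½ ln(1 − 2P − Q) − ¼ ln(1 − 2Q).
1 − 2P − Q = 0.4475, giving −½ ln(0.4475) = 0.402039.
1 − 2Q = 0.8874, giving −¼ ln(0.8874) = 0.029865.
d = 0.402039 + 0.029865 = 0.431904.

0.4319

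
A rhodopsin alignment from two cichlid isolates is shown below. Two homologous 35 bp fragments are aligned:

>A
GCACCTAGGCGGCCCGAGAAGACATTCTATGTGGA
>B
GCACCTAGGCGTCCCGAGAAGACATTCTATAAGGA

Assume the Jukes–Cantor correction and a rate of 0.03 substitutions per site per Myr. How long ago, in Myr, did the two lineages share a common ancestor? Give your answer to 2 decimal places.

1.52

The sequences differ at 3 of 35 sites (12, 31, 32), so p = 3/35 ≈ 0.085714.
d = −(3/4) ln(1 − 4p/3) = −0.75 ln(1 − 0.114285) = −0.75 ln(0.885715)
  = −0.75 × (-0.121360) = 0.091020 substitutions/site.
Under a molecular clock d = 2μt, so t = d/(2μ) = 0.091020 / (2 × 0.03) = 1.52 Myr.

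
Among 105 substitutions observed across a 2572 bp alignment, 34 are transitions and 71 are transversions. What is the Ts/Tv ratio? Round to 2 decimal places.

R = 34/71 = 0.478873… ≈ 0.48 (to 2 d.p.).

0.48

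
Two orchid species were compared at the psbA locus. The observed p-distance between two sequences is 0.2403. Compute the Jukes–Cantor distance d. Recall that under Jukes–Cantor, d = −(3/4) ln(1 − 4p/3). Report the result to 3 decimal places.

d = −(3/4) ln(1 − 4p/3) = −0.75 ln(1 − 0.3204) = −0.75 ln(0.6796)
  = −0.75 × (-0.386251) = 0.289688 substitutions/site.

0.290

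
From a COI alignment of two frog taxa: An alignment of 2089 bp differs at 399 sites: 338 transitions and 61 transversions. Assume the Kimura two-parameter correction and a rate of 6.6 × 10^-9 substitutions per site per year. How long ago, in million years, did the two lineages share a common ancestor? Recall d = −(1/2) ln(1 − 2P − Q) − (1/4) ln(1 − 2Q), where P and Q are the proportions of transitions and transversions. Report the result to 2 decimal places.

17.62

P = 338/2089 ≈ 0.1618 and Q = 61/2089 ≈ 0.029201.
Under the Kimura two-parameter model, d = −½ ln(1 − 2P − Q) − ¼ ln(1 − 2Q).
1 − 2P − Q = 0.647199, giving −½ ln(0.647199) = 0.217551.
1 − 2Q = 0.941598, giving −¼ ln(0.941598) = 0.015044.
d = 0.217551 + 0.015044 = 0.232595.
Under a molecular clock d = 2μt, so t = d/(2μ) = 0.232595 / (2 × 6.6 × 10^-9) = 17.62 million years.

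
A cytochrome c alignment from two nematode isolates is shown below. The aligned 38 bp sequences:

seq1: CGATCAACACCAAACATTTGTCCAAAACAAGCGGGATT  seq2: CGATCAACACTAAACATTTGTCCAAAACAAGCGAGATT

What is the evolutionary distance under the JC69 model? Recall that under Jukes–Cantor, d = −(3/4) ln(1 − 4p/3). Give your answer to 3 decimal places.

0.055

The sequences differ at 2 of 38 sites (11, 34), so p = 2/38 ≈ 0.052632.
d = −(3/4) ln(1 − 4p/3) = −0.75 ln(1 − 0.070176) = −0.75 ln(0.929824)
  = −0.75 × (-0.072760) = 0.054570 substitutions/site.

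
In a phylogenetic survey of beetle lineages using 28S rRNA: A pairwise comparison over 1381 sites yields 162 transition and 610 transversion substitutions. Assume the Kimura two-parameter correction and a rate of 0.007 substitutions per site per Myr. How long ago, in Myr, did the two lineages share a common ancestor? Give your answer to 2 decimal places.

P = 162/1381 ≈ 0.117306 and Q = 610/1381 ≈ 0.441709.
Under the Kimura two-parameter model, d = −½ ln(1 − 2P − Q) − ¼ ln(1 − 2Q).
1 − 2P − Q = 0.323679, giving −½ ln(0.323679) = 0.564001.
1 − 2Q = 0.116582, giving −¼ ln(0.116582) = 0.537290.
d = 0.564001 + 0.537290 = 1.101291.
Under a molecular clock d = 2μt, so t = d/(2μ) = 1.101291 / (2 × 0.007) = 78.66 Myr.

78.66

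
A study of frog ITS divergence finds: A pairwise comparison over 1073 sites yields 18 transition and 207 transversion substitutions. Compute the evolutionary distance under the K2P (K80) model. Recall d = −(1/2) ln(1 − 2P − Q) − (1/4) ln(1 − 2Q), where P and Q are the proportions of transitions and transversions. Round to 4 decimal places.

0.2503

P = 18/1073 ≈ 0.016775 and Q = 207/1073 ≈ 0.192917.
Under the Kimura two-parameter model, d = −½ ln(1 − 2P − Q) − ¼ ln(1 − 2Q).
1 − 2P − Q = 0.773533, giving −½ ln(0.773533) = 0.128393.
1 − 2Q = 0.614166, giving −¼ ln(0.614166) = 0.121873.
d = 0.128393 + 0.121873 = 0.250266.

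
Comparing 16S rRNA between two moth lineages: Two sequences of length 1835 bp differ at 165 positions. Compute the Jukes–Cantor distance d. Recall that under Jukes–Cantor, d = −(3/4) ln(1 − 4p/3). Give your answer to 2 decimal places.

0.10

p = 165/1835 ≈ 0.089918.
d = −(3/4) ln(1 − 4p/3) = −0.75 ln(1 − 0.119891) = −0.75 ln(0.880109)
  = −0.75 × (-0.127710) = 0.095783 substitutions/site.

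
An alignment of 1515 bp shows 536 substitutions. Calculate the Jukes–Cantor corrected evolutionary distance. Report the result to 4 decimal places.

0.4786

p = 536/1515 ≈ 0.353795.
d = −(3/4) ln(1 − 4p/3) = −0.75 ln(1 − 0.471727) = −0.75 ln(0.528273)
  = −0.75 × (-0.638142) = 0.478607 substitutions/site.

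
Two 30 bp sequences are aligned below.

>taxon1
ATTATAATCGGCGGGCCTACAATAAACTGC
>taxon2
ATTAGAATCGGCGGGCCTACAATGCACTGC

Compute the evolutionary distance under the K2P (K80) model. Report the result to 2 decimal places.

0.11

Of 30 sites, 1 differences are transitions and 2 are transversions, so P = 1/30 ≈ 0.033333 and Q = 2/30 ≈ 0.066667.
Under the Kimura two-parameter model, d = −½ ln(1 − 2P − Q) − ¼ ln(1 − 2Q).
1 − 2P − Q = 0.866667, giving −½ ln(0.866667) = 0.071550.
1 − 2Q = 0.866666, giving −¼ ln(0.866666) = 0.035775.
d = 0.071550 + 0.035775 = 0.107325.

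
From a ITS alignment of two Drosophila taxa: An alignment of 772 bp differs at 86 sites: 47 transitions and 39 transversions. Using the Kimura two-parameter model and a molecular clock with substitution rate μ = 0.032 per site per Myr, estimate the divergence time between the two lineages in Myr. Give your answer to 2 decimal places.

P = 47/772 ≈ 0.060881 and Q = 39/772 ≈ 0.050518.
Under the Kimura two-parameter model, d = −½ ln(1 − 2P − Q) − ¼ ln(1 − 2Q).
1 − 2P − Q = 0.82772, giving −½ ln(0.82772) = 0.094540.
1 − 2Q = 0.898964, giving −¼ ln(0.898964) = 0.026628.
d = 0.094540 + 0.026628 = 0.121168.
Under a molecular clock d = 2μt, so t = d/(2μ) = 0.121168 / (2 × 0.032) = 1.89 Myr.

1.89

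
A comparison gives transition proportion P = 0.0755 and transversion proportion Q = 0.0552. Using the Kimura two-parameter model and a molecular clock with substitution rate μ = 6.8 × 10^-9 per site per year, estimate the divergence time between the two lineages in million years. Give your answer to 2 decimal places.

Under the Kimura two-parameter model, d = −½ ln(1 − 2P − Q) − ¼ ln(1 − 2Q).
1 − 2P − Q = 0.7938, giving −½ ln(0.7938) = 0.115462.
1 − 2Q = 0.8896, giving −¼ ln(0.8896) = 0.029246.
d = 0.115462 + 0.029246 = 0.144708.
Under a molecular clock d = 2μt, so t = d/(2μ) = 0.144708 / (2 × 6.8 × 10^-9) = 10.64 million years.

10.64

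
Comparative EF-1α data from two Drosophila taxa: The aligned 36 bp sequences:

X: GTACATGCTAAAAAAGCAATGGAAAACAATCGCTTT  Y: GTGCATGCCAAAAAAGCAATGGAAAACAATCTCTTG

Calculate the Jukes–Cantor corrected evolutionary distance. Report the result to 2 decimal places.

The sequences differ at 4 of 36 sites (3, 9, 32, 36), so p = 4/36 ≈ 0.111111.
d = −(3/4) ln(1 − 4p/3) = −0.75 ln(1 − 0.148148) = −0.75 ln(0.851852)
  = −0.75 × (-0.160342) = 0.120257 substitutions/site.

0.12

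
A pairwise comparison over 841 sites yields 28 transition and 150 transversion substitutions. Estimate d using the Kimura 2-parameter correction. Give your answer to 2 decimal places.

0.25

P = 28/841 ≈ 0.033294 and Q = 150/841 ≈ 0.178359.
Under the Kimura two-parameter model, d = −½ ln(1 − 2P − Q) − ¼ ln(1 − 2Q).
1 − 2P − Q = 0.755053, giving −½ ln(0.755053) = 0.140484.
1 − 2Q = 0.643282, giving −¼ ln(0.643282) = 0.110293.
d = 0.140484 + 0.110293 = 0.250777.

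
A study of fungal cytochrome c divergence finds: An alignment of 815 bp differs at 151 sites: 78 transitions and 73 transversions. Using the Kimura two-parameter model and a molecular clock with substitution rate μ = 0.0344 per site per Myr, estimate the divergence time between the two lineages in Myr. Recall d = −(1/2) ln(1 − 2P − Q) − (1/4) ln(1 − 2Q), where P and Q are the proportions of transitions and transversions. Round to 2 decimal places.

P = 78/815 ≈ 0.095706 and Q = 73/815 ≈ 0.089571.
Under the Kimura two-parameter model, d = −½ ln(1 − 2P − Q) − ¼ ln(1 − 2Q).
1 − 2P − Q = 0.719017, giving −½ ln(0.719017) = 0.164935.
1 − 2Q = 0.820858, giving −¼ ln(0.820858) = 0.049351.
d = 0.164935 + 0.049351 = 0.214286.
Under a molecular clock d = 2μt, so t = d/(2μ) = 0.214286 / (2 × 0.0344) = 3.11 Myr.

3.11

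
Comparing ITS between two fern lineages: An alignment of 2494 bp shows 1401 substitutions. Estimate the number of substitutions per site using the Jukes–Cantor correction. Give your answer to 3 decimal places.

p = 1401/2494 ≈ 0.561748.
d = −(3/4) ln(1 − 4p/3) = −0.75 ln(1 − 0.748997) = −0.75 ln(0.251003)
  = −0.75 × (-1.382290) = 1.036718 substitutions/site.

1.037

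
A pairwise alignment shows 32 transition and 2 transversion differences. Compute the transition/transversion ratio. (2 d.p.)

16.00

R = 32/2 = 16.00.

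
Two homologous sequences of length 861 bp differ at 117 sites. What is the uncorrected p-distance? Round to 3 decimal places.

0.136

p = 117/861 = 0.135888… ≈ 0.136 (to 3 d.p.).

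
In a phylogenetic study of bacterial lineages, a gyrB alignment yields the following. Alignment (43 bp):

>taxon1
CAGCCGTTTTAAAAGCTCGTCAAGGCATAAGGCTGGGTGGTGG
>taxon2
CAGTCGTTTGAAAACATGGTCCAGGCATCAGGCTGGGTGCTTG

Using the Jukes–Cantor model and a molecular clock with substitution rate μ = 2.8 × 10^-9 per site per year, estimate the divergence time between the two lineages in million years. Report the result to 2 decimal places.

The sequences differ at 9 of 43 sites (4, 10, 15, 16, 18, 22, 29, 40, 42), so p = 9/43 ≈ 0.209302.
d = −(3/4) ln(1 − 4p/3) = −0.75 ln(1 − 0.279069) = −0.75 ln(0.720931)
  = −0.75 × (-0.327212) = 0.245409 substitutions/site.
Under a molecular clock d = 2μt, so t = d/(2μ) = 0.245409 / (2 × 2.8 × 10^-9) = 43.82 million years.

43.82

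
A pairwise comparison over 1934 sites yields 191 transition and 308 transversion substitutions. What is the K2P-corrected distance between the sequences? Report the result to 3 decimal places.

0.316

P = 191/1934 ≈ 0.098759 and Q = 308/1934 ≈ 0.159255.
Under the Kimura two-parameter model, d = −½ ln(1 − 2P − Q) − ¼ ln(1 − 2Q).
1 − 2P − Q = 0.643227, giving −½ ln(0.643227) = 0.220629.
1 − 2Q = 0.68149, giving −¼ ln(0.68149) = 0.095868.
d = 0.220629 + 0.095868 = 0.316497.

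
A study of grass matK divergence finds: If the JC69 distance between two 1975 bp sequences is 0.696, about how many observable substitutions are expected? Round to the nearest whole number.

896

Invert JC69: p = (3/4)(1 − e^(−4d/3)) = 0.75 × (1 − e^(-0.928)) = 0.75 × (1 − 0.395344) = 0.453492.
Expected differing sites = pL ≈ 0.453492 × 1975 = 895.6467 ≈ 896.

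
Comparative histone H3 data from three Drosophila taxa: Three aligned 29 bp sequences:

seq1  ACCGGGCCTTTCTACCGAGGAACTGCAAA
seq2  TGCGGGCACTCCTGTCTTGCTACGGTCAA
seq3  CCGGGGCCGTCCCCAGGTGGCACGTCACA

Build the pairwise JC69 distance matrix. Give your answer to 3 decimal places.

seq1–seq2: 14/29 sites differ → p ≈ 0.482759, d = −0.75 ln(1 − 0.643679) = 0.773942 ≈ 0.774.
seq1–seq3: 13/29 sites differ → p ≈ 0.448276, d = −0.75 ln(1 − 0.597701) = 0.682920 ≈ 0.683.
seq2–seq3: 16/29 sites differ → p ≈ 0.551724, d = −0.75 ln(1 − 0.735632) = 0.997810 ≈ 0.998.

d(seq1,seq2) = 0.774, d(seq1,seq3) = 0.683, d(seq2,seq3) = 0.998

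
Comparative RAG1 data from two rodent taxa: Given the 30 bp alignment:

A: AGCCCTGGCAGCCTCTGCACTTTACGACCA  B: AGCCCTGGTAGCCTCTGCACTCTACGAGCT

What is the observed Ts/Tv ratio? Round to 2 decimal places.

1.00

Transitions are A↔G and C↔T; transversions are all other mismatches.
Transitions: 2. Transversions: 2.
R = 2/2 = 1.00.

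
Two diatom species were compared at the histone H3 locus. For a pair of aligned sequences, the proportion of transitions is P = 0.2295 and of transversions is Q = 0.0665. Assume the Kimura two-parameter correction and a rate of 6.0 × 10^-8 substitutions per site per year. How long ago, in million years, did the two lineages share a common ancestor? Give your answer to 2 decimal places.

3.40

Under the Kimura two-parameter model, d = −½ ln(1 − 2P − Q) − ¼ ln(1 − 2Q).
1 − 2P − Q = 0.4745, giving −½ ln(0.4745) = 0.372747.
1 − 2Q = 0.867, giving −¼ ln(0.867) = 0.035679.
d = 0.372747 + 0.035679 = 0.408426.
Under a molecular clock d = 2μt, so t = d/(2μ) = 0.408426 / (2 × 6.0 × 10^-8) = 3.40 million years.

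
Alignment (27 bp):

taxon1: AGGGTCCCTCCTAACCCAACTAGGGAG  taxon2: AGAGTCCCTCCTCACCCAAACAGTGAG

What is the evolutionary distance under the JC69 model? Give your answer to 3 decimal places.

0.213

The sequences differ at 5 of 27 sites (3, 13, 20, 21, 24), so p = 5/27 ≈ 0.185185.
d = −(3/4) ln(1 − 4p/3) = −0.75 ln(1 − 0.246913) = −0.75 ln(0.753087)
  = −0.75 × (-0.283575) = 0.212681 substitutions/site.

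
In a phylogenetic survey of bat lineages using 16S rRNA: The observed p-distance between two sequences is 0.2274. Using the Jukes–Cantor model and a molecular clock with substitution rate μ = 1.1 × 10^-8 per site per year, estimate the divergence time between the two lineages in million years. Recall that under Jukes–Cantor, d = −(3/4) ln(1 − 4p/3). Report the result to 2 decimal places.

12.32

d = −(3/4) ln(1 − 4p/3) = −0.75 ln(1 − 0.3032) = −0.75 ln(0.6968)
  = −0.75 × (-0.361257) = 0.270943 substitutions/site.
Under a molecular clock d = 2μt, so t = d/(2μ) = 0.270943 / (2 × 1.1 × 10^-8) = 12.32 million years.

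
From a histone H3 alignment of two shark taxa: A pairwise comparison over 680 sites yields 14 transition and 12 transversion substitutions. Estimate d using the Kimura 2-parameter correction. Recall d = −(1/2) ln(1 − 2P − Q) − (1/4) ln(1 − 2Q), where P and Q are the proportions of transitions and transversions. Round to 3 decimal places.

0.039

P = 14/680 ≈ 0.020588 and Q = 12/680 ≈ 0.017647.
Under the Kimura two-parameter model, d = −½ ln(1 − 2P − Q) − ¼ ln(1 − 2Q).
1 − 2P − Q = 0.941177, giving −½ ln(0.941177) = 0.030312.
1 − 2Q = 0.964706, giving −¼ ln(0.964706) = 0.008983.
d = 0.030312 + 0.008983 = 0.039295.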